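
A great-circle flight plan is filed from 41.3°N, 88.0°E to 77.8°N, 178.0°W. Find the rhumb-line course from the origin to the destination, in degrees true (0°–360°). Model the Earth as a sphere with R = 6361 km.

48.7°

Meridional parts: M(φ₁)=+0.7928, M(φ₂)=+2.2361 → ΔM = +1.4433;  Δλ = +1.6406 rad
tan C = Δλ / ΔM = +1.1367 → C = 48.66°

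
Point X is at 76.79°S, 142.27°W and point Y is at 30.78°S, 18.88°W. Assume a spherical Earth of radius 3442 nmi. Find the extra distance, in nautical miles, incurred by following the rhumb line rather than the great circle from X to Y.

625 nmi

Great circle: cos σ = sin φ₁ sin φ₂ + cos φ₁ cos φ₂ cos Δλ,  σ = 1.1700 rad → d_gc = 4027.1 nmi
Rhumb line: Δψ = +1.5909, q = Δφ/Δψ = 0.5048, d_rh = R√(Δφ²+q²Δλ²) = 4651.9 nmi
Excess = 4651.9 − 4027.1 = 624.8 ≈ 625 nmi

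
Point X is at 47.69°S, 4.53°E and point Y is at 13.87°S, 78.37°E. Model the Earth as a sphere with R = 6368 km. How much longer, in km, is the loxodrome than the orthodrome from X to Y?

Great circle: cos σ = sin φ₁ sin φ₂ + cos φ₁ cos φ₂ cos Δλ,  σ = 1.2034 rad → d_gc = 7663.4 km
Rhumb line: Δψ = +0.7049, q = Δφ/Δψ = 0.8373, d_rh = R√(Δφ²+q²Δλ²) = 7832.8 km
Excess = 7832.8 − 7663.4 = 169.4 ≈ 169 km

169 km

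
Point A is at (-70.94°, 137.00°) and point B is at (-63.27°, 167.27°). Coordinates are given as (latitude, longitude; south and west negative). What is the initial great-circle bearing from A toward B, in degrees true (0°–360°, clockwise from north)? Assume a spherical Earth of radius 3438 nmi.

θ = atan2( sin Δλ·cos φ₂ ,  cos φ₁ sin φ₂ − sin φ₁ cos φ₂ cos Δλ )
  = atan2(+0.2267, +0.0755) = 71.58°

71.6°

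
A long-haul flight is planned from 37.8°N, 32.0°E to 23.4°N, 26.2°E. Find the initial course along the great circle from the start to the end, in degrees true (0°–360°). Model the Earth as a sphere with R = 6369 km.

θ = atan2( sin Δλ·cos φ₂ ,  cos φ₁ sin φ₂ − sin φ₁ cos φ₂ cos Δλ )
  = atan2(-0.0927, -0.2458) = 200.67°

200.7°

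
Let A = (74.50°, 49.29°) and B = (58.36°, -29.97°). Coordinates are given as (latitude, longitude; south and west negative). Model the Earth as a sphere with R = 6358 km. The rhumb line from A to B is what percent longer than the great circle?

7.1%

Great circle: σ = 0.5614 rad → d_gc = Rσ = 3569.2 km
Rhumb: Δφ = -0.2817, Δλ = -1.3833, Δψ = -0.7333, q = Δφ/Δψ = 0.3841 → d_rh = R√(Δφ²+q²Δλ²) = 3823.9 km
Excess = (3823.9 − 3569.2) / 3569.2 = 254.7 / 3569.2 = 7.14% ≈ 7.1%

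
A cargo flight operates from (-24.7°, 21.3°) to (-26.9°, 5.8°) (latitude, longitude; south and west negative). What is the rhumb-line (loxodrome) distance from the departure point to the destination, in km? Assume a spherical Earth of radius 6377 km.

Rhumb course C = atan2(Δλ, Δψ) with Δψ = ln[tan(π/4+φ₂/2)/tan(π/4+φ₁/2)] = -0.0427, Δλ = -0.2705 → C = 261.04°
d = R·|Δφ| / |cos C| = 6377·0.03840 / 0.15574 = 1572 km

1572 km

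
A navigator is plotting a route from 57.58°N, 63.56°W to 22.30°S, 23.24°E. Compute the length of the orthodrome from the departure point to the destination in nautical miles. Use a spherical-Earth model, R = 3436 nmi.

Haversine: a = sin²(Δφ/2)+cos φ₁ cos φ₂ sin²(Δλ/2) = 0.64631;  σ = 2·atan2(√a,√(1−a))
σ = 107.015° → d = Rσ = 3436·1.86777 = 6418 nmi

6418 nmi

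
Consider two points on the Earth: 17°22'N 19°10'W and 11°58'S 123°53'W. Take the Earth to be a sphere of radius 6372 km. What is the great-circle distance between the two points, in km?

11944 km

cos σ = sin φ₁ sin φ₂ + cos φ₁ cos φ₂ cos Δλ
      = sin(17.37°)sin(-11.97°) + cos(17.37°)cos(-11.97°)cos(-104.72°) = -0.2991
σ = 107.402° → d = Rσ = 6372·1.87452 = 11944 km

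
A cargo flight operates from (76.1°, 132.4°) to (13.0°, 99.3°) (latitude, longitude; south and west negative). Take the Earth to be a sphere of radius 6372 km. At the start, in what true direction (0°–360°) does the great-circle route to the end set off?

N = sin Δλ·cos φ₂ = -0.5321;  D = cos φ₁ sin φ₂ − sin φ₁ cos φ₂ cos Δλ = -0.7383
initial course = atan2(N, D) = 215.78°

215.8°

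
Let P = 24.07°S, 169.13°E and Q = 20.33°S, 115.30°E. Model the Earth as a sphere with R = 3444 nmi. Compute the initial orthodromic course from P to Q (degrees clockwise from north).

263.1°

N = sin Δλ·cos φ₂ = -0.7570;  D = cos φ₁ sin φ₂ − sin φ₁ cos φ₂ cos Δλ = -0.0915
initial course = atan2(N, D) = 263.11°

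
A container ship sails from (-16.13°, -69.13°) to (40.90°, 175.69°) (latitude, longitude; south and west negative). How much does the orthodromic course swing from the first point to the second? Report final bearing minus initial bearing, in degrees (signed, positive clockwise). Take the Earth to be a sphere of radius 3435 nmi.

-42.1°

Initial bearing θ₁ = atan2(sin Δλ cos φ₂, cos φ₁ sin φ₂ − sin φ₁ cos φ₂ cos Δλ) = 308.27°
Final bearing θ₂ = (initial bearing from the destination back to the start) + 180° = 266.21°
Δθ = θ₂ − θ₁ = -42.1°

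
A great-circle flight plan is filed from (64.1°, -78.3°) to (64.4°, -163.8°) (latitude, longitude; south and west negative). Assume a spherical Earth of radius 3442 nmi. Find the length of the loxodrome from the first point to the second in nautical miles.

2232 nmi

Δψ = ln[tan(π/4+φ₂/2)/tan(π/4+φ₁/2)] = +0.0121;  Δφ = +0.0052 rad,  Δλ = -1.4923 rad
q = Δφ/Δψ = 0.4344
d = R·√(Δφ² + q²Δλ²) = 3442·0.64832 = 2232 nmi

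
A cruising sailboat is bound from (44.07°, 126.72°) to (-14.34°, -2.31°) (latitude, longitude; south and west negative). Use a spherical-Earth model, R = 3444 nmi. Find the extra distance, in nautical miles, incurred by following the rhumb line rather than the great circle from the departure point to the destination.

Great circle: cos σ = sin φ₁ sin φ₂ + cos φ₁ cos φ₂ cos Δλ,  σ = 2.2276 rad → d_gc = 7672.0 nmi
Rhumb line: Δψ = -1.1115, q = Δφ/Δψ = 0.9172, d_rh = R√(Δφ²+q²Δλ²) = 7932.6 nmi
Excess = 7932.6 − 7672.0 = 260.6 ≈ 261 nmi

261 nmi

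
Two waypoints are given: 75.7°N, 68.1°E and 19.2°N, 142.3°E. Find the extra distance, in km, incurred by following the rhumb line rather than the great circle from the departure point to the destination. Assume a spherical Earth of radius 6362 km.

331 km

Great circle: cos σ = sin φ₁ sin φ₂ + cos φ₁ cos φ₂ cos Δλ,  σ = 1.1786 rad → d_gc = 7498.5 km
Rhumb line: Δψ = -1.7343, q = Δφ/Δψ = 0.5686, d_rh = R√(Δφ²+q²Δλ²) = 7829.6 km
Excess = 7829.6 − 7498.5 = 331.1 ≈ 331 km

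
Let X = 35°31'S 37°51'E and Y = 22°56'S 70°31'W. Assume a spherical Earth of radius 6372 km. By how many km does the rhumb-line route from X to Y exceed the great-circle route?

Great circle: cos σ = sin φ₁ sin φ₂ + cos φ₁ cos φ₂ cos Δλ,  σ = 1.5806 rad → d_gc = 10071.8 km
Rhumb line: Δψ = +0.2525, q = Δφ/Δψ = 0.8698, d_rh = R√(Δφ²+q²Δλ²) = 10576.2 km
Excess = 10576.2 − 10071.8 = 504.4 ≈ 504 km

504 km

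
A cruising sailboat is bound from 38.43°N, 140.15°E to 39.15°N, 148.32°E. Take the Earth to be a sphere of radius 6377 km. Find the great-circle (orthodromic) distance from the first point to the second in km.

713 km

cos σ = sin φ₁ sin φ₂ + cos φ₁ cos φ₂ cos Δλ
      = sin(38.43°)sin(39.15°) + cos(38.43°)cos(39.15°)cos(8.17°) = 0.9938
σ = 6.406° → d = Rσ = 6377·0.11181 = 713 km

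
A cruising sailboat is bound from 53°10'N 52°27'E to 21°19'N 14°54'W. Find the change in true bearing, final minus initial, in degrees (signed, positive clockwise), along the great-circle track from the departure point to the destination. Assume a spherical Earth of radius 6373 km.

At departure: θ₁ = atan2(sin Δλ cos φ₂, cos φ₁ sin φ₂ − sin φ₁ cos φ₂ cos Δλ) = 265.40°
At arrival: θ₂ = atan2(sin Δλ cos φ₁, −cos φ₂ sin φ₁ + sin φ₂ cos φ₁ cos Δλ) = 219.90°
Δθ = θ₂ − θ₁ = -45.5°

-45.5°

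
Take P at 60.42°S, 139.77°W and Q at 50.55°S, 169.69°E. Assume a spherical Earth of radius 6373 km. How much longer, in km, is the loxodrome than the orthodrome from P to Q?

Great circle: cos σ = sin φ₁ sin φ₂ + cos φ₁ cos φ₂ cos Δλ,  σ = 0.5138 rad → d_gc = 3274.5 km
Rhumb line: Δψ = +0.3060, q = Δφ/Δψ = 0.5629, d_rh = R√(Δφ²+q²Δλ²) = 3349.6 km
Excess = 3349.6 − 3274.5 = 75.1 ≈ 75 km

75 km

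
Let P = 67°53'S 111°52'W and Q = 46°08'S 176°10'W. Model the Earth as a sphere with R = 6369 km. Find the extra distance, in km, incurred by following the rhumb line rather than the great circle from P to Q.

Great circle: cos σ = sin φ₁ sin φ₂ + cos φ₁ cos φ₂ cos Δλ,  σ = 0.6745 rad → d_gc = 4295.6 km
Rhumb line: Δψ = +0.7229, q = Δφ/Δψ = 0.5251, d_rh = R√(Δφ²+q²Δλ²) = 4464.7 km
Excess = 4464.7 − 4295.6 = 169.1 ≈ 169 km

169 km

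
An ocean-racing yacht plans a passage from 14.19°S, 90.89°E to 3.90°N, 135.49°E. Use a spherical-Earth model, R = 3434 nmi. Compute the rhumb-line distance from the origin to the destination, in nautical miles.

Δψ = ln[tan(π/4+φ₂/2)/tan(π/4+φ₁/2)] = +0.3184;  Δφ = +0.3157 rad,  Δλ = +0.7784 rad
q = Δφ/Δψ = 0.9918
d = R·√(Δφ² + q²Δλ²) = 3434·0.83407 = 2864 nmi

2864 nmi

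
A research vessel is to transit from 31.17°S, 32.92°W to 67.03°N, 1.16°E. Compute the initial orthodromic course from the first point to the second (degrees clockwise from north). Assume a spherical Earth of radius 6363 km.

N = sin Δλ·cos φ₂ = +0.2187;  D = cos φ₁ sin φ₂ − sin φ₁ cos φ₂ cos Δλ = +0.9551
initial course = atan2(N, D) = 12.90°

12.9°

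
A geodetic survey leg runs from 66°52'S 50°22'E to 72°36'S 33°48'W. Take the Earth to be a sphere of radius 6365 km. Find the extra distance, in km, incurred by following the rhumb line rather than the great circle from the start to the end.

259 km

Great circle: cos σ = sin φ₁ sin φ₂ + cos φ₁ cos φ₂ cos Δλ,  σ = 0.4746 rad → d_gc = 3021.1 km
Rhumb line: Δψ = -0.2908, q = Δφ/Δψ = 0.3441, d_rh = R√(Δφ²+q²Δλ²) = 3279.9 km
Excess = 3279.9 − 3021.1 = 258.8 ≈ 259 km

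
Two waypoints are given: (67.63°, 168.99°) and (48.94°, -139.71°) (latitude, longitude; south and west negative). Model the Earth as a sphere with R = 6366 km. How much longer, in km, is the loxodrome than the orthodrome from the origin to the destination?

Great circle: cos σ = sin φ₁ sin φ₂ + cos φ₁ cos φ₂ cos Δλ,  σ = 0.5480 rad → d_gc = 3488.4 km
Rhumb line: Δψ = -0.6386, q = Δφ/Δψ = 0.5108, d_rh = R√(Δφ²+q²Δλ²) = 3576.1 km
Excess = 3576.1 − 3488.4 = 87.7 ≈ 88 km

88 km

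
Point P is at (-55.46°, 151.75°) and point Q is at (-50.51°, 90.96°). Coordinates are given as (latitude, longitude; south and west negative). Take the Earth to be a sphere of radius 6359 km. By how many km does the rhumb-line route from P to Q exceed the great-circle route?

126 km

Great circle: cos σ = sin φ₁ sin φ₂ + cos φ₁ cos φ₂ cos Δλ,  σ = 0.6238 rad → d_gc = 3966.8 km
Rhumb line: Δψ = +0.1437, q = Δφ/Δψ = 0.6012, d_rh = R√(Δφ²+q²Δλ²) = 4093.1 km
Excess = 4093.1 − 3966.8 = 126.3 ≈ 126 km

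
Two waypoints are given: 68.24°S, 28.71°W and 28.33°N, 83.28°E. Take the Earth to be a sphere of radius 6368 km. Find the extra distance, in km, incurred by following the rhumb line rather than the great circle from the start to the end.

649 km

Great circle: cos σ = sin φ₁ sin φ₂ + cos φ₁ cos φ₂ cos Δλ,  σ = 2.1687 rad → d_gc = 13810.4 km
Rhumb line: Δψ = +2.1651, q = Δφ/Δψ = 0.7785, d_rh = R√(Δφ²+q²Δλ²) = 14459.7 km
Excess = 14459.7 − 13810.4 = 649.3 ≈ 649 km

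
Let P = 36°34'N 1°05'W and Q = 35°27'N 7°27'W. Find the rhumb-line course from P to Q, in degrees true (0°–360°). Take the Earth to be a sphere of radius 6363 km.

Meridional parts: M(φ₁)=+0.6865, M(φ₂)=+0.6625 → ΔM = -0.0241;  Δλ = -0.1111 rad
tan C = Δλ / ΔM = +4.6120 → C = 257.77°

257.8°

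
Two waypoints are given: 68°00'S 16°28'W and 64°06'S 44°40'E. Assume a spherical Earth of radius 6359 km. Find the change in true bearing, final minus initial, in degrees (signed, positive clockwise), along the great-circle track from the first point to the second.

-56.7°

At departure: θ₁ = atan2(sin Δλ cos φ₂, cos φ₁ sin φ₂ − sin φ₁ cos φ₂ cos Δλ) = 110.29°
At arrival: θ₂ = atan2(sin Δλ cos φ₁, −cos φ₂ sin φ₁ + sin φ₂ cos φ₁ cos Δλ) = 53.55°
Δθ = θ₂ − θ₁ = -56.7°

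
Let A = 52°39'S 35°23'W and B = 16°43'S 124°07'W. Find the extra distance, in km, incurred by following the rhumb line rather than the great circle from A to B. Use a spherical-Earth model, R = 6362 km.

Great circle: cos σ = sin φ₁ sin φ₂ + cos φ₁ cos φ₂ cos Δλ,  σ = 1.3269 rad → d_gc = 8441.6 km
Rhumb line: Δψ = +0.7887, q = Δφ/Δψ = 0.7951, d_rh = R√(Δφ²+q²Δλ²) = 8791.9 km
Excess = 8791.9 − 8441.6 = 350.3 ≈ 350 km

350 km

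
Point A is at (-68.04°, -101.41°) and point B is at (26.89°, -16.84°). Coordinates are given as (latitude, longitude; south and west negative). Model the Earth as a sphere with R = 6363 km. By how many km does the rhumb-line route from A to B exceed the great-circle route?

Great circle: cos σ = sin φ₁ sin φ₂ + cos φ₁ cos φ₂ cos Δλ,  σ = 1.9692 rad → d_gc = 12529.7 km
Rhumb line: Δψ = +2.1274, q = Δφ/Δψ = 0.7788, d_rh = R√(Δφ²+q²Δλ²) = 12831.5 km
Excess = 12831.5 − 12529.7 = 301.8 ≈ 302 km

302 km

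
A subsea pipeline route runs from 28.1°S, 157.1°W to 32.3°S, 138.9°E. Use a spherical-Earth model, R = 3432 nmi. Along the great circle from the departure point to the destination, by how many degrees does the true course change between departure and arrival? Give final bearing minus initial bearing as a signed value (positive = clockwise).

+34.9°

Initial bearing θ₁ = atan2(sin Δλ cos φ₂, cos φ₁ sin φ₂ − sin φ₁ cos φ₂ cos Δλ) = 248.66°
Final bearing θ₂ = (initial bearing from the destination back to the start) + 180° = 283.58°
Δθ = θ₂ − θ₁ = +34.9°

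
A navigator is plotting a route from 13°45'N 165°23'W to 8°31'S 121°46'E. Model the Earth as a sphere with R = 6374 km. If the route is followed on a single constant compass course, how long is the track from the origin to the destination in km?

Rhumb course C = atan2(Δλ, Δψ) with Δψ = ln[tan(π/4+φ₂/2)/tan(π/4+φ₁/2)] = -0.3915, Δλ = -1.2715 → C = 252.89°
d = R·|Δφ| / |cos C| = 6374·0.38863 / 0.29429 = 8417 km

8417 km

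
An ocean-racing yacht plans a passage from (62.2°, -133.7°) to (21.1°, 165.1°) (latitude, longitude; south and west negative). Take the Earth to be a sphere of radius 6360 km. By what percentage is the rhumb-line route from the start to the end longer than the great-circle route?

2.4%

Great circle: σ = 1.0145 rad → d_gc = Rσ = 6452.1 km
Rhumb: Δφ = -0.7173, Δλ = -1.0681, Δψ = -1.0196, q = Δφ/Δψ = 0.7036 → d_rh = R√(Δφ²+q²Δλ²) = 6607.4 km
Excess = (6607.4 − 6452.1) / 6452.1 = 155.3 / 6452.1 = 2.41% ≈ 2.4%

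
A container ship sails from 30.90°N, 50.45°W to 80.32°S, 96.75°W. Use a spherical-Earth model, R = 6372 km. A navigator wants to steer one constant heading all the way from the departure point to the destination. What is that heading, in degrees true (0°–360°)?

194.9°

Δψ = ln[tan(π/4+φ₂/2)/tan(π/4+φ₁/2)] = -3.0365
Δλ = -0.8081 rad (taken the short way round)
course = atan2(Δλ, Δψ) = 194.90°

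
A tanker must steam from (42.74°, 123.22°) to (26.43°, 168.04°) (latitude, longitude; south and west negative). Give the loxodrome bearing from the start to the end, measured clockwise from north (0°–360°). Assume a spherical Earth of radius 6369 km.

114.0°

Meridional parts: M(φ₁)=+0.8266, M(φ₂)=+0.4786 → ΔM = -0.3481;  Δλ = +0.7823 rad
tan C = Δλ / ΔM = -2.2474 → C = 113.99°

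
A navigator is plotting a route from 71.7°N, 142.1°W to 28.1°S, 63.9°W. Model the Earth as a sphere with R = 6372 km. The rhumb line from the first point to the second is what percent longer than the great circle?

Great circle: σ = 1.9720 rad → d_gc = Rσ = 12565.7 km
Rhumb: Δφ = -1.7418, Δλ = +1.3648, Δψ = -2.3373, q = Δφ/Δψ = 0.7452 → d_rh = R√(Δφ²+q²Δλ²) = 12852.8 km
Excess = (12852.8 − 12565.7) / 12565.7 = 287.1 / 12565.7 = 2.28% ≈ 2.3%

2.3%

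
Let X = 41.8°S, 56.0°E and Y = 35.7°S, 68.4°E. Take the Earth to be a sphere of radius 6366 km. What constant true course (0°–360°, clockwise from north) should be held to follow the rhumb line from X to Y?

57.7°

Δψ = ln[tan(π/4+φ₂/2)/tan(π/4+φ₁/2)] = +0.1367
Δλ = +0.2164 rad (taken the short way round)
course = atan2(Δλ, Δψ) = 57.73°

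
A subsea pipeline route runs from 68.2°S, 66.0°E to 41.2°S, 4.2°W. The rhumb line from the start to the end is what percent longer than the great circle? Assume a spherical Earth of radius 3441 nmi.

Great circle: σ = 0.7866 rad → d_gc = Rσ = 2706.8 nmi
Rhumb: Δφ = +0.4712, Δλ = -1.2252, Δψ = +0.8568, q = Δφ/Δψ = 0.5500 → d_rh = R√(Δφ²+q²Δλ²) = 2829.5 nmi
Excess = (2829.5 − 2706.8) / 2706.8 = 122.7 / 2706.8 = 4.53% ≈ 4.5%

4.5%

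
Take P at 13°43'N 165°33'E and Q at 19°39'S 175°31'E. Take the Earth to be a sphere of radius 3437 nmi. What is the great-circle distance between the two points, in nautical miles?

cos σ = sin φ₁ sin φ₂ + cos φ₁ cos φ₂ cos Δλ
      = sin(13.72°)sin(-19.65°) + cos(13.72°)cos(-19.65°)cos(9.97°) = 0.8214
σ = 34.779° → d = Rσ = 3437·0.60700 = 2086 nmi

2086 nmi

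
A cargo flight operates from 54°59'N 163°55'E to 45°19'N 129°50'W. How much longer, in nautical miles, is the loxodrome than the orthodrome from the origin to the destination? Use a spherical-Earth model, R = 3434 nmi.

Great circle: cos σ = sin φ₁ sin φ₂ + cos φ₁ cos φ₂ cos Δλ,  σ = 0.7305 rad → d_gc = 2508.7 nmi
Rhumb line: Δψ = -0.2645, q = Δφ/Δψ = 0.6378, d_rh = R√(Δφ²+q²Δλ²) = 2598.0 nmi
Excess = 2598.0 − 2508.7 = 89.3 ≈ 89 nmi

89 nmi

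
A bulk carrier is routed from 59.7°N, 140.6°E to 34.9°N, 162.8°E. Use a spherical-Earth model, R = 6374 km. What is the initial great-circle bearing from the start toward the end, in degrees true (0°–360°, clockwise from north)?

139.8°

θ = atan2( sin Δλ·cos φ₂ ,  cos φ₁ sin φ₂ − sin φ₁ cos φ₂ cos Δλ )
  = atan2(+0.3099, -0.3670) = 139.82°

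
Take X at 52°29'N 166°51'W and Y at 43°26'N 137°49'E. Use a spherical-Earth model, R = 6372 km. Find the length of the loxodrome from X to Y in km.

4228 km

Rhumb course C = atan2(Δλ, Δψ) with Δψ = ln[tan(π/4+φ₂/2)/tan(π/4+φ₁/2)] = -0.2367, Δλ = -0.9657 → C = 256.23°
d = R·|Δφ| / |cos C| = 6372·0.15795 / 0.23807 = 4228 km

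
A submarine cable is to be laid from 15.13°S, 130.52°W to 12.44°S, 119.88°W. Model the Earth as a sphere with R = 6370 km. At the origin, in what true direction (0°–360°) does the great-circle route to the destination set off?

N = sin Δλ·cos φ₂ = +0.1803;  D = cos φ₁ sin φ₂ − sin φ₁ cos φ₂ cos Δλ = +0.0425
initial course = atan2(N, D) = 76.72°

76.7°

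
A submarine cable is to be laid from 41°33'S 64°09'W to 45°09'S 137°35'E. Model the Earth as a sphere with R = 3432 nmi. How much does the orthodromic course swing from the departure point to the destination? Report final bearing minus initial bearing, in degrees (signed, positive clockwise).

At departure: θ₁ = atan2(sin Δλ cos φ₂, cos φ₁ sin φ₂ − sin φ₁ cos φ₂ cos Δλ) = 195.14°
At arrival: θ₂ = atan2(sin Δλ cos φ₁, −cos φ₂ sin φ₁ + sin φ₂ cos φ₁ cos Δλ) = 343.91°
Δθ = θ₂ − θ₁ = +148.8°

+148.8°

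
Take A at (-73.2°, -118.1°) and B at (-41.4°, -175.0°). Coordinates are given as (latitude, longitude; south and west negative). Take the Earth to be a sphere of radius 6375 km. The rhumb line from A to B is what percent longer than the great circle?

Great circle: σ = 0.7205 rad → d_gc = Rσ = 4593.10 km
Rhumb: Δφ = +0.5550, Δλ = -0.9931, Δψ = +1.1177, q = Δφ/Δψ = 0.4966 → d_rh = R√(Δφ²+q²Δλ²) = 4733.18 km
Excess = (4733.18 − 4593.10) / 4593.10 = 140.08 / 4593.10 = 3.0498% ≈ 3.0%

3.0%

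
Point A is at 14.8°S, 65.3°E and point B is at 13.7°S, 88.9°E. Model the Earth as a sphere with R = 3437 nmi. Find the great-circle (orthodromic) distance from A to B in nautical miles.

1373 nmi

Haversine: a = sin²(Δφ/2)+cos φ₁ cos φ₂ sin²(Δλ/2) = 0.03937;  σ = 2·atan2(√a,√(1−a))
σ = 22.890° → d = Rσ = 3437·0.39950 = 1373 nmi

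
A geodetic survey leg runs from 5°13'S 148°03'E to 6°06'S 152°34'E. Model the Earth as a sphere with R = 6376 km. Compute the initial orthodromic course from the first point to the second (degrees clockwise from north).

θ = atan2( sin Δλ·cos φ₂ ,  cos φ₁ sin φ₂ − sin φ₁ cos φ₂ cos Δλ )
  = atan2(+0.0783, -0.0157) = 101.34°

101.3°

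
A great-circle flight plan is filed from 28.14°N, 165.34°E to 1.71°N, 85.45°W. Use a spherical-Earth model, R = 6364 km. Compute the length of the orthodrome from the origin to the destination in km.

11776 km

Haversine: a = sin²(Δφ/2)+cos φ₁ cos φ₂ sin²(Δλ/2) = 0.63797;  σ = 2·atan2(√a,√(1−a))
σ = 106.018° → d = Rσ = 6364·1.85036 = 11776 km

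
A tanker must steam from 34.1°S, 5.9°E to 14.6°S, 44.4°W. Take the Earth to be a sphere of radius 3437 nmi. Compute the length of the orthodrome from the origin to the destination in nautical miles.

cos σ = sin φ₁ sin φ₂ + cos φ₁ cos φ₂ cos Δλ
      = sin(-34.10°)sin(-14.60°) + cos(-34.10°)cos(-14.60°)cos(-50.30°) = 0.6532
σ = 49.218° → d = Rσ = 3437·0.85902 = 2952 nmi

2952 nmi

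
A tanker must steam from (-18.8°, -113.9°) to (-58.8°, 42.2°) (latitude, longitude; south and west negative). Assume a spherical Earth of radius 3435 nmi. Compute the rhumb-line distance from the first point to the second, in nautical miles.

Δψ = ln[tan(π/4+φ₂/2)/tan(π/4+φ₁/2)] = -0.9416;  Δφ = -0.6981 rad,  Δλ = +2.7245 rad
q = Δφ/Δψ = 0.7414
d = R·√(Δφ² + q²Δλ²) = 3435·2.13717 = 7341 nmi

7341 nmi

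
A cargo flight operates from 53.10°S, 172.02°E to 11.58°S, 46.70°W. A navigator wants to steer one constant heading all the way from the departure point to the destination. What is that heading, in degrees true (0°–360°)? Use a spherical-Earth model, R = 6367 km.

Δψ = ln[tan(π/4+φ₂/2)/tan(π/4+φ₁/2)] = +0.8942
Δλ = +2.4658 rad (taken the short way round)
course = atan2(Δλ, Δψ) = 70.07°

70.1°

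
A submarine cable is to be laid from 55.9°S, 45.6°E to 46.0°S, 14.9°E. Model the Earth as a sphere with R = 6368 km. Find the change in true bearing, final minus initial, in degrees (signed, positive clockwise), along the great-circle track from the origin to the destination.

+24.2°

Initial bearing θ₁ = atan2(sin Δλ cos φ₂, cos φ₁ sin φ₂ − sin φ₁ cos φ₂ cos Δλ) = 284.44°
Final bearing θ₂ = (initial bearing from the destination back to the start) + 180° = 308.59°
Δθ = θ₂ − θ₁ = +24.2°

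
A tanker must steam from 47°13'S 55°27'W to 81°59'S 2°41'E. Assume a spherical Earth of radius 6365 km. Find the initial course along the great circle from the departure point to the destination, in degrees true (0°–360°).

169.2°

θ = atan2( sin Δλ·cos φ₂ ,  cos φ₁ sin φ₂ − sin φ₁ cos φ₂ cos Δλ )
  = atan2(+0.1184, -0.6186) = 169.16°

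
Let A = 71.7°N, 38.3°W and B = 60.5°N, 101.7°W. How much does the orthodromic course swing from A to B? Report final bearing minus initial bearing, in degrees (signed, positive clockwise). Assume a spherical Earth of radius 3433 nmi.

Initial bearing θ₁ = atan2(sin Δλ cos φ₂, cos φ₁ sin φ₂ − sin φ₁ cos φ₂ cos Δλ) = 278.26°
Final bearing θ₂ = (initial bearing from the destination back to the start) + 180° = 219.13°
Δθ = θ₂ − θ₁ = -59.1°

-59.1°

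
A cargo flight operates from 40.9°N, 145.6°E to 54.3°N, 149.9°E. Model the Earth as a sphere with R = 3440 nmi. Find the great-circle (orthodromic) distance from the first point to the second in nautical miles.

823 nmi

cos σ = sin φ₁ sin φ₂ + cos φ₁ cos φ₂ cos Δλ
      = sin(40.90°)sin(54.30°) + cos(40.90°)cos(54.30°)cos(4.30°) = 0.9715
σ = 13.704° → d = Rσ = 3440·0.23917 = 823 nmi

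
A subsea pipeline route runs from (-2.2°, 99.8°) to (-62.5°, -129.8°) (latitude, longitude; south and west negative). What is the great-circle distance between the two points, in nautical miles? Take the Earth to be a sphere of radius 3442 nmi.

cos σ = sin φ₁ sin φ₂ + cos φ₁ cos φ₂ cos Δλ
      = sin(-2.20°)sin(-62.50°) + cos(-2.20°)cos(-62.50°)cos(130.40°) = -0.2650
σ = 105.367° → d = Rσ = 3442·1.83900 = 6330 nmi

6330 nmi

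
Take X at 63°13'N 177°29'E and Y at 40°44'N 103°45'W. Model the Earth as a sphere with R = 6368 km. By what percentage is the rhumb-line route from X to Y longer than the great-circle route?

5.5%

Great circle: σ = 0.8645 rad → d_gc = Rσ = 5504.9 km
Rhumb: Δφ = -0.3924, Δλ = +1.3747, Δψ = -0.6554, q = Δφ/Δψ = 0.5987 → d_rh = R√(Δφ²+q²Δλ²) = 5806.4 km
Excess = (5806.4 − 5504.9) / 5504.9 = 301.5 / 5504.9 = 5.48% ≈ 5.5%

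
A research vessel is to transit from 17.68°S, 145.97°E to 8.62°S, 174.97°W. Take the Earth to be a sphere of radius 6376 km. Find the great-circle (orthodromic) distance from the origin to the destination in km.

4342 km

Haversine: a = sin²(Δφ/2)+cos φ₁ cos φ₂ sin²(Δλ/2) = 0.11151;  σ = 2·atan2(√a,√(1−a))
σ = 39.016° → d = Rσ = 6376·0.68095 = 4342 km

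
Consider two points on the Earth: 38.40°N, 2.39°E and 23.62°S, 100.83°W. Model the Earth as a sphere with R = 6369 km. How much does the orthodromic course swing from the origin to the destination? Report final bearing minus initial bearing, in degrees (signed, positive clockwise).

Initial bearing θ₁ = atan2(sin Δλ cos φ₂, cos φ₁ sin φ₂ − sin φ₁ cos φ₂ cos Δλ) = 258.35°
Final bearing θ₂ = (initial bearing from the destination back to the start) + 180° = 236.90°
Δθ = θ₂ − θ₁ = -21.5°

-21.5°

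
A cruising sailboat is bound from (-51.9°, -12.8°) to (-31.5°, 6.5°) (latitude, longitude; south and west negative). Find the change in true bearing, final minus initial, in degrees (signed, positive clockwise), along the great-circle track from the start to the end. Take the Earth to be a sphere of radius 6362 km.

-13.1°

Initial bearing θ₁ = atan2(sin Δλ cos φ₂, cos φ₁ sin φ₂ − sin φ₁ cos φ₂ cos Δλ) = 42.19°
Final bearing θ₂ = (initial bearing from the destination back to the start) + 180° = 29.08°
Δθ = θ₂ − θ₁ = -13.1°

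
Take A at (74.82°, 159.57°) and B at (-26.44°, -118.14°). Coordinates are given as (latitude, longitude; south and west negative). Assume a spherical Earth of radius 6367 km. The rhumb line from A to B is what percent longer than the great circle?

3.0%

Great circle: σ = 1.9804 rad → d_gc = Rσ = 12609.4 km
Rhumb: Δφ = -1.7673, Δλ = +1.4362, Δψ = -2.4943, q = Δφ/Δψ = 0.7085 → d_rh = R√(Δφ²+q²Δλ²) = 12984.6 km
Excess = (12984.6 − 12609.4) / 12609.4 = 375.2 / 12609.4 = 2.98% ≈ 3.0%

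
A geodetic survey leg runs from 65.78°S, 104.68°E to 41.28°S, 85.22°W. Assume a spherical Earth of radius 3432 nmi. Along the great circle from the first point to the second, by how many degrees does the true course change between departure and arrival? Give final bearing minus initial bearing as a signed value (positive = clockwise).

Initial bearing θ₁ = atan2(sin Δλ cos φ₂, cos φ₁ sin φ₂ − sin φ₁ cos φ₂ cos Δλ) = 172.22°
Final bearing θ₂ = (initial bearing from the destination back to the start) + 180° = 4.24°
Δθ = θ₂ − θ₁ = -168.0°

-168.0°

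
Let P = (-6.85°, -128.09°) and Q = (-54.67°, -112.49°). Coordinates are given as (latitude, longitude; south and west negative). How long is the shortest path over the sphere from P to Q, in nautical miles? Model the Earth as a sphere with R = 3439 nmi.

cos σ = sin φ₁ sin φ₂ + cos φ₁ cos φ₂ cos Δλ
      = sin(-6.85°)sin(-54.67°) + cos(-6.85°)cos(-54.67°)cos(15.60°) = 0.6503
σ = 49.435° → d = Rσ = 3439·0.86280 = 2967 nmi

2967 nmi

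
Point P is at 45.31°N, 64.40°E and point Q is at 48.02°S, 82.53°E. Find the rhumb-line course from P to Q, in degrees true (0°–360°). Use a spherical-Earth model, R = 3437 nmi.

170.3°

Δψ = ln[tan(π/4+φ₂/2)/tan(π/4+φ₁/2)] = -1.8470
Δλ = +0.3164 rad (taken the short way round)
course = atan2(Δλ, Δψ) = 170.28°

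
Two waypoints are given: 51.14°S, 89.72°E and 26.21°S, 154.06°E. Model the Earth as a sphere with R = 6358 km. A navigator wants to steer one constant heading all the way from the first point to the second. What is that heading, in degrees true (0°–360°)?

63.2°

Meridional parts: M(φ₁)=-1.0420, M(φ₂)=-0.4743 → ΔM = +0.5677;  Δλ = +1.1229 rad
tan C = Δλ / ΔM = +1.9780 → C = 63.18°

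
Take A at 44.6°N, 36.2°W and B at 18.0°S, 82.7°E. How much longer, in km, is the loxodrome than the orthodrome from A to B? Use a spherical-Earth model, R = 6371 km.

310 km

Great circle: cos σ = sin φ₁ sin φ₂ + cos φ₁ cos φ₂ cos Δλ,  σ = 2.1463 rad → d_gc = 13674.0 km
Rhumb line: Δψ = -1.1910, q = Δφ/Δψ = 0.9174, d_rh = R√(Δφ²+q²Δλ²) = 13984.1 km
Excess = 13984.1 − 13674.0 = 310.1 ≈ 310 km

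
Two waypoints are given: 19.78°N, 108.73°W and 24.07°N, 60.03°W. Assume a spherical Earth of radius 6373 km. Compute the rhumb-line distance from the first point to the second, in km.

Rhumb course C = atan2(Δλ, Δψ) with Δψ = ln[tan(π/4+φ₂/2)/tan(π/4+φ₁/2)] = +0.0807, Δλ = +0.8500 → C = 84.57°
d = R·|Δφ| / |cos C| = 6373·0.07487 / 0.09456 = 5046 km

5046 km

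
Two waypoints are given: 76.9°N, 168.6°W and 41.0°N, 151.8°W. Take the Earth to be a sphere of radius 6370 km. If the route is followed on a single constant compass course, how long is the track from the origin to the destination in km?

Rhumb course C = atan2(Δλ, Δψ) with Δψ = ln[tan(π/4+φ₂/2)/tan(π/4+φ₁/2)] = -1.3785, Δλ = +0.2932 → C = 167.99°
d = R·|Δφ| / |cos C| = 6370·0.62657 / 0.97812 = 4081 km

4081 km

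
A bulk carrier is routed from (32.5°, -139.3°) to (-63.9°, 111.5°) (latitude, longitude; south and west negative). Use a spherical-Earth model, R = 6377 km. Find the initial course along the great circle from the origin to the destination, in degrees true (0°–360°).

N = sin Δλ·cos φ₂ = -0.4155;  D = cos φ₁ sin φ₂ − sin φ₁ cos φ₂ cos Δλ = -0.6797
initial course = atan2(N, D) = 211.44°

211.4°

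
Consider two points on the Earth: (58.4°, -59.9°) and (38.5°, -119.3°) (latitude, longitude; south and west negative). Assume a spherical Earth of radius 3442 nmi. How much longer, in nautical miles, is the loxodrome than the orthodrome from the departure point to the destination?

69 nmi

Great circle: cos σ = sin φ₁ sin φ₂ + cos φ₁ cos φ₂ cos Δλ,  σ = 0.7393 rad → d_gc = 2544.6 nmi
Rhumb line: Δψ = -0.5333, q = Δφ/Δψ = 0.6513, d_rh = R√(Δφ²+q²Δλ²) = 2613.4 nmi
Excess = 2613.4 − 2544.6 = 68.8 ≈ 69 nmi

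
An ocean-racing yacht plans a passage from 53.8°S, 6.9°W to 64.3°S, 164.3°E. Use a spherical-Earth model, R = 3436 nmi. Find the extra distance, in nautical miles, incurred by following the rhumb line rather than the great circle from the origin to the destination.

Great circle: cos σ = sin φ₁ sin φ₂ + cos φ₁ cos φ₂ cos Δλ,  σ = 1.0769 rad → d_gc = 3700.4 nmi
Rhumb line: Δψ = -0.3597, q = Δφ/Δψ = 0.5095, d_rh = R√(Δφ²+q²Δλ²) = 5269.0 nmi
Excess = 5269.0 − 3700.4 = 1568.6 ≈ 1569 nmi

1569 nmi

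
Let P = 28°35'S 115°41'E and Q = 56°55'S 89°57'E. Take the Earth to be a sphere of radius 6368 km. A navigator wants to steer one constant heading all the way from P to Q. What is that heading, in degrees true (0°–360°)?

212.9°

Δψ = ln[tan(π/4+φ₂/2)/tan(π/4+φ₁/2)] = -0.6931
Δλ = -0.4491 rad (taken the short way round)
course = atan2(Δλ, Δψ) = 212.95°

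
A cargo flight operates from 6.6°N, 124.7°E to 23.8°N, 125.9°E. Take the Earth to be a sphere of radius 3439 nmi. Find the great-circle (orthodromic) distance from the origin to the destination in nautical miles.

1035 nmi

cos σ = sin φ₁ sin φ₂ + cos φ₁ cos φ₂ cos Δλ
      = sin(6.60°)sin(23.80°) + cos(6.60°)cos(23.80°)cos(1.20°) = 0.9551
σ = 17.239° → d = Rσ = 3439·0.30087 = 1035 nmi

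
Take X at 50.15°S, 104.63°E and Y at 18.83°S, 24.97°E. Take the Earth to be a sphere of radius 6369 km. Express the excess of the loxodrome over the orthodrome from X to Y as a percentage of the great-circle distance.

Great circle: σ = 1.2061 rad → d_gc = Rσ = 7681.8 km
Rhumb: Δφ = +0.5466, Δλ = -1.3903, Δψ = +0.6800, q = Δφ/Δψ = 0.8038 → d_rh = R√(Δφ²+q²Δλ²) = 7923.8 km
Excess = (7923.8 − 7681.8) / 7681.8 = 242.0 / 7681.8 = 3.1503% ≈ 3.2%

3.2%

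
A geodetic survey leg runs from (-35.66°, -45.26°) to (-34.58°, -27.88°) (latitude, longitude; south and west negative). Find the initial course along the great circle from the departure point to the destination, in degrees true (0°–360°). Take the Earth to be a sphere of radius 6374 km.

θ = atan2( sin Δλ·cos φ₂ ,  cos φ₁ sin φ₂ − sin φ₁ cos φ₂ cos Δλ )
  = atan2(+0.2459, -0.0031) = 90.71°

90.7°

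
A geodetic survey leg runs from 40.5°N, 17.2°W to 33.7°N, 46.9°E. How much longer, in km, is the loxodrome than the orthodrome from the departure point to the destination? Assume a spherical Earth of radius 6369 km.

117 km

Great circle: cos σ = sin φ₁ sin φ₂ + cos φ₁ cos φ₂ cos Δλ,  σ = 0.8806 rad → d_gc = 5608.7 km
Rhumb line: Δψ = -0.1490, q = Δφ/Δψ = 0.7966, d_rh = R√(Δφ²+q²Δλ²) = 5726.0 km
Excess = 5726.0 − 5608.7 = 117.3 ≈ 117 km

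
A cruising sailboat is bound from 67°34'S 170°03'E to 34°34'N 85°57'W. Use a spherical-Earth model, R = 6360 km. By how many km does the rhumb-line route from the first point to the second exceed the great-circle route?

451 km

Great circle: cos σ = sin φ₁ sin φ₂ + cos φ₁ cos φ₂ cos Δλ,  σ = 2.2149 rad → d_gc = 14086.52 km
Rhumb line: Δψ = +2.2616, q = Δφ/Δψ = 0.7882, d_rh = R√(Δφ²+q²Δλ²) = 14537.04 km
Excess = 14537.04 − 14086.52 = 450.52 ≈ 451 km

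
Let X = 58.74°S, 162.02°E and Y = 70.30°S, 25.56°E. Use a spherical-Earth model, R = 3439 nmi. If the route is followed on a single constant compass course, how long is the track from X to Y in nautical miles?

Δψ = ln[tan(π/4+φ₂/2)/tan(π/4+φ₁/2)] = -0.4770;  Δφ = -0.2018 rad,  Δλ = -2.3817 rad
q = Δφ/Δψ = 0.4229
d = R·√(Δφ² + q²Δλ²) = 3439·1.02730 = 3533 nmi

3533 nmi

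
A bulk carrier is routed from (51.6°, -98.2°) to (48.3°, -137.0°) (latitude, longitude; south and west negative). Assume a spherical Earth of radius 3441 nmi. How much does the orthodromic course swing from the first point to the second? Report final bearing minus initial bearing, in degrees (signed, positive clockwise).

-30.2°

At departure: θ₁ = atan2(sin Δλ cos φ₂, cos φ₁ sin φ₂ − sin φ₁ cos φ₂ cos Δλ) = 277.85°
At arrival: θ₂ = atan2(sin Δλ cos φ₁, −cos φ₂ sin φ₁ + sin φ₂ cos φ₁ cos Δλ) = 247.67°
Δθ = θ₂ − θ₁ = -30.2°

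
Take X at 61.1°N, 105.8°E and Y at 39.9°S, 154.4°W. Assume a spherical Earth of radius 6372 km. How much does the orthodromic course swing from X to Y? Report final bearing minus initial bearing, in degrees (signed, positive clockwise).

At departure: θ₁ = atan2(sin Δλ cos φ₂, cos φ₁ sin φ₂ − sin φ₁ cos φ₂ cos Δλ) = 104.51°
At arrival: θ₂ = atan2(sin Δλ cos φ₁, −cos φ₂ sin φ₁ + sin φ₂ cos φ₁ cos Δλ) = 142.42°
Δθ = θ₂ − θ₁ = +37.9°

+37.9°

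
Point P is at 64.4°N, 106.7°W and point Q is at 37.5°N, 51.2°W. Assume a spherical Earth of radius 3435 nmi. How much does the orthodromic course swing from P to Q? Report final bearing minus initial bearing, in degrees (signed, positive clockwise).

At departure: θ₁ = atan2(sin Δλ cos φ₂, cos φ₁ sin φ₂ − sin φ₁ cos φ₂ cos Δλ) = 102.27°
At arrival: θ₂ = atan2(sin Δλ cos φ₁, −cos φ₂ sin φ₁ + sin φ₂ cos φ₁ cos Δλ) = 147.85°
Δθ = θ₂ − θ₁ = +45.6°

+45.6°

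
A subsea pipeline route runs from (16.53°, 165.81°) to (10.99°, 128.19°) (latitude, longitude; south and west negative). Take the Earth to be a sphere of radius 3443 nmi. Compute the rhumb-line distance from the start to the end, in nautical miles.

Rhumb course C = atan2(Δλ, Δψ) with Δψ = ln[tan(π/4+φ₂/2)/tan(π/4+φ₁/2)] = -0.0996, Δλ = -0.6566 → C = 261.38°
d = R·|Δφ| / |cos C| = 3443·0.09669 / 0.14996 = 2220 nmi

2220 nmi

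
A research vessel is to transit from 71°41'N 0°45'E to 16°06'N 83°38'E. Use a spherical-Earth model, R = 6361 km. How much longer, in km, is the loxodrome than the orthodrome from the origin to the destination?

417 km

Great circle: cos σ = sin φ₁ sin φ₂ + cos φ₁ cos φ₂ cos Δλ,  σ = 1.2654 rad → d_gc = 8049.2 km
Rhumb line: Δψ = -1.5402, q = Δφ/Δψ = 0.6299, d_rh = R√(Δφ²+q²Δλ²) = 8465.8 km
Excess = 8465.8 − 8049.2 = 416.6 ≈ 417 km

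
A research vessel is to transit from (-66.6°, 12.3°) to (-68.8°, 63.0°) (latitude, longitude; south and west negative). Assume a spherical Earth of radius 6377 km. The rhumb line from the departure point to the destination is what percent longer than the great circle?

2.9%

Great circle: σ = 0.3282 rad → d_gc = Rσ = 2093.2 km
Rhumb: Δφ = -0.0384, Δλ = +0.8849, Δψ = -0.1013, q = Δφ/Δψ = 0.3792 → d_rh = R√(Δφ²+q²Δλ²) = 2153.5 km
Excess = (2153.5 − 2093.2) / 2093.2 = 60.3 / 2093.2 = 2.88% ≈ 2.9%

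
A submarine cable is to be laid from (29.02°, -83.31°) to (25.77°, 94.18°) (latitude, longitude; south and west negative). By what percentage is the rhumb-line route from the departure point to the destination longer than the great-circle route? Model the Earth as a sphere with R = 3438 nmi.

25.9%

Great circle: σ = 2.1844 rad → d_gc = Rσ = 7510.0 nmi
Rhumb: Δφ = -0.0567, Δλ = +3.0978, Δψ = -0.0639, q = Δφ/Δψ = 0.8877 → d_rh = R√(Δφ²+q²Δλ²) = 9455.9 nmi
Excess = (9455.9 − 7510.0) / 7510.0 = 1945.9 / 7510.0 = 25.91% ≈ 25.9%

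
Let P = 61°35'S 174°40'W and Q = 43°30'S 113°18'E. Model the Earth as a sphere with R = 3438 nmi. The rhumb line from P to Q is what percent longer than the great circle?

4.6%

Great circle: σ = 0.7786 rad → d_gc = Rσ = 2676.8 nmi
Rhumb: Δφ = +0.3156, Δλ = -1.2572, Δψ = +0.5288, q = Δφ/Δψ = 0.5969 → d_rh = R√(Δφ²+q²Δλ²) = 2798.8 nmi
Excess = (2798.8 − 2676.8) / 2676.8 = 122.0 / 2676.8 = 4.56% ≈ 4.6%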